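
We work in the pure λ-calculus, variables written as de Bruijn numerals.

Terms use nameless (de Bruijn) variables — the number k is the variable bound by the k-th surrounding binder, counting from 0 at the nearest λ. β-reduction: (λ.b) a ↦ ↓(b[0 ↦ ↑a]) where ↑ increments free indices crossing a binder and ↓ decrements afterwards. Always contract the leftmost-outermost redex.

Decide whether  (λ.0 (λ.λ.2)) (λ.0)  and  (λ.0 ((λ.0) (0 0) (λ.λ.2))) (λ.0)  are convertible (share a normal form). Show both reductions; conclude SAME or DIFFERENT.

Term A:
  start: (λ.0 (λ.λ.2)) (λ.0)
  →1  (λ.0) (λ.λ.λ.0)
  →2  λ.λ.λ.0

Term B:
  start: (λ.0 ((λ.0) (0 0) (λ.λ.2))) (λ.0)
  →1  (λ.0) ((λ.0) ((λ.0) (λ.0)) (λ.λ.λ.0))
  →2  (λ.0) ((λ.0) (λ.0)) (λ.λ.λ.0)
  →3  (λ.0) (λ.0) (λ.λ.λ.0)
  →4  (λ.0) (λ.λ.λ.0)
  →5  λ.λ.λ.0

Answer: SAME — A ⇓ λ.λ.λ.0, B ⇓ λ.λ.λ.0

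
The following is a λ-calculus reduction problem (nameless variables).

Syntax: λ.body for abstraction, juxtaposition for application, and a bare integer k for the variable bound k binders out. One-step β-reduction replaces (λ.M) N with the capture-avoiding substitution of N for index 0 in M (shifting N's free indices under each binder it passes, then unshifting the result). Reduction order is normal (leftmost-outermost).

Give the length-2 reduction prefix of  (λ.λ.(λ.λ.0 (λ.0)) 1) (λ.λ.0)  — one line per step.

  start: (λ.λ.(λ.λ.0 (λ.0)) 1) (λ.λ.0)
  →1  λ.(λ.λ.0 (λ.0)) (λ.λ.0)
  →2  λ.λ.0 (λ.0)

Answer: after 2 steps: λ.λ.0 (λ.0)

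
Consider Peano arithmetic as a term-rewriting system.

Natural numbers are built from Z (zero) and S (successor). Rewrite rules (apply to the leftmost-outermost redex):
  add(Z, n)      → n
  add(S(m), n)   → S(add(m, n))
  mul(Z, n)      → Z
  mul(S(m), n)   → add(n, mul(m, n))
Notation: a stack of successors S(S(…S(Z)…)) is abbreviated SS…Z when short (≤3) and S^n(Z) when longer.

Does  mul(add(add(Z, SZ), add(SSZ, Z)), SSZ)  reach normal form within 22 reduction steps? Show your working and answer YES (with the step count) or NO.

  start: mul(add(add(Z, SZ), add(SSZ, Z)), SSZ)
  step 1: mul(add(SZ, add(SSZ, Z)), SSZ)
  step 2: mul(S(add(Z, add(SSZ, Z))), SSZ)
  step 3: add(SSZ, mul(add(Z, add(SSZ, Z)), SSZ))
  step 4: S(add(SZ, mul(add(Z, add(SSZ, Z)), SSZ)))
  step 5: S(S(add(Z, mul(add(Z, add(SSZ, Z)), SSZ))))
  step 6: S(S(mul(add(Z, add(SSZ, Z)), SSZ)))
  step 7: S(S(mul(add(SSZ, Z), SSZ)))
  step 8: S(S(mul(S(add(SZ, Z)), SSZ)))
  step 9: S(S(add(SSZ, mul(add(SZ, Z), SSZ))))
  step 10: S(S(S(add(SZ, mul(add(SZ, Z), SSZ)))))
  step 11: S(S(S(S(add(Z, mul(add(SZ, Z), SSZ))))))
  step 12: S(S(S(S(mul(add(SZ, Z), SSZ)))))
  step 13: S(S(S(S(mul(S(add(Z, Z)), SSZ)))))
  step 14: S(S(S(S(add(SSZ, mul(add(Z, Z), SSZ))))))
  step 15: S(S(S(S(S(add(SZ, mul(add(Z, Z), SSZ)))))))
  step 16: S(S(S(S(S(S(add(Z, mul(add(Z, Z), SSZ))))))))
  step 17: S(S(S(S(S(S(mul(add(Z, Z), SSZ)))))))
  step 18: S(S(S(S(S(S(mul(Z, SSZ)))))))
  step 19: S^6(Z)

Answer: YES — reaches normal form S^6(Z) in 19 ≤ 22 steps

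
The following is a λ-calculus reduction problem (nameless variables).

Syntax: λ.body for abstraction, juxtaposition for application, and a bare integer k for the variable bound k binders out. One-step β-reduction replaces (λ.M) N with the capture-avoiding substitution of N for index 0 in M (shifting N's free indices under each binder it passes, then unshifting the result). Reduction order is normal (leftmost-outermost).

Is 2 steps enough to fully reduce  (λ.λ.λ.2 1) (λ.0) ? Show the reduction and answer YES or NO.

  start: (λ.λ.λ.2 1) (λ.0)
  [1] λ.λ.(λ.0) 1
  [2] λ.λ.1

Answer: YES — reaches normal form λ.λ.1 in 2 ≤ 2 steps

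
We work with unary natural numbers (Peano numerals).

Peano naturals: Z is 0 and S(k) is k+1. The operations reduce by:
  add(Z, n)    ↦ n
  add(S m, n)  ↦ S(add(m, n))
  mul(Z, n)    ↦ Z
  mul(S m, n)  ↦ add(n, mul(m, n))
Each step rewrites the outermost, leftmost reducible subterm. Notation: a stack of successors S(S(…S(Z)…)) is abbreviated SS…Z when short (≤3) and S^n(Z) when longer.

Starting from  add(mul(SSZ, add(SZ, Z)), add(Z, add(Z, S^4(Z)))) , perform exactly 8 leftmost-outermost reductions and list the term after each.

Answer: after 8 steps: S(add(add(S(add(Z, Z)), mul(Z, add(SZ, Z))), add(Z, add(Z, S^4(Z)))))

Derivation:
  start: add(mul(SSZ, add(SZ, Z)), add(Z, add(Z, S^4(Z))))
  [1] add(add(add(SZ, Z), mul(SZ, add(SZ, Z))), add(Z, add(Z, S^4(Z))))
  [2] add(add(S(add(Z, Z)), mul(SZ, add(SZ, Z))), add(Z, add(Z, S^4(Z))))
  [3] add(S(add(add(Z, Z), mul(SZ, add(SZ, Z)))), add(Z, add(Z, S^4(Z))))
  [4] S(add(add(add(Z, Z), mul(SZ, add(SZ, Z))), add(Z, add(Z, S^4(Z)))))
  [5] S(add(add(Z, mul(SZ, add(SZ, Z))), add(Z, add(Z, S^4(Z)))))
  [6] S(add(mul(SZ, add(SZ, Z)), add(Z, add(Z, S^4(Z)))))
  [7] S(add(add(add(SZ, Z), mul(Z, add(SZ, Z))), add(Z, add(Z, S^4(Z)))))
  [8] S(add(add(S(add(Z, Z)), mul(Z, add(SZ, Z))), add(Z, add(Z, S^4(Z)))))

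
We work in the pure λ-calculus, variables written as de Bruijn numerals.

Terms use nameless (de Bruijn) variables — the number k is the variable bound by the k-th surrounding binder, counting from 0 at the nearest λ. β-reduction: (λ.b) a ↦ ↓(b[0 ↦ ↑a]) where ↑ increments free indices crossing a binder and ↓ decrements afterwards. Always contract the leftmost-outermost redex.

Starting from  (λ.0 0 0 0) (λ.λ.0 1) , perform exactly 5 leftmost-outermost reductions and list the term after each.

Answer: after 5 steps: (λ.λ.0 1) (λ.λ.0 1)

Reduction:
  start: (λ.0 0 0 0) (λ.λ.0 1)
  →1  (λ.λ.0 1) (λ.λ.0 1) (λ.λ.0 1) (λ.λ.0 1)
  →2  (λ.0 (λ.λ.0 1)) (λ.λ.0 1) (λ.λ.0 1)
  →3  (λ.λ.0 1) (λ.λ.0 1) (λ.λ.0 1)
  →4  (λ.0 (λ.λ.0 1)) (λ.λ.0 1)
  →5  (λ.λ.0 1) (λ.λ.0 1)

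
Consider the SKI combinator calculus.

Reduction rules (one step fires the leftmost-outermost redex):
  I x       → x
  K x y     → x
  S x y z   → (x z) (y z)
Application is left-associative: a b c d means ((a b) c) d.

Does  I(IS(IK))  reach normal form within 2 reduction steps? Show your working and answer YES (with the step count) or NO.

Answer: NO — after 2 steps the term is S(IK), not yet normal

Derivation:
  start: I(IS(IK))
  →1  IS(IK)
  →2  S(IK)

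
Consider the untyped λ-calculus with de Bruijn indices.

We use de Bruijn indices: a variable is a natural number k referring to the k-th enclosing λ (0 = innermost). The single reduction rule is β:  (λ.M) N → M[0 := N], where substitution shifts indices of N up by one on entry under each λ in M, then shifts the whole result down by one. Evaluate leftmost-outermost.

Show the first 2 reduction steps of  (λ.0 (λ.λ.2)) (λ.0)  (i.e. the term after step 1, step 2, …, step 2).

Answer: after 2 steps: λ.λ.λ.0

Derivation:
  start: (λ.0 (λ.λ.2)) (λ.0)
  →1  (λ.0) (λ.λ.λ.0)
  →2  λ.λ.λ.0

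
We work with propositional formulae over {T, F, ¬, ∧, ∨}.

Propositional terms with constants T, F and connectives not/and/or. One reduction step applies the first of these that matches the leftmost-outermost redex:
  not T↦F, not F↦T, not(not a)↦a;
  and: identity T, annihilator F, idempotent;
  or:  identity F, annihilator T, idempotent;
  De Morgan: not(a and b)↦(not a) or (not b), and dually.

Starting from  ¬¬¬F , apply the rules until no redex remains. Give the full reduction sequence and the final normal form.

  start: ¬¬¬F
  step 1: ¬F
  step 2: T

Answer: normal form = T  (in 2 steps)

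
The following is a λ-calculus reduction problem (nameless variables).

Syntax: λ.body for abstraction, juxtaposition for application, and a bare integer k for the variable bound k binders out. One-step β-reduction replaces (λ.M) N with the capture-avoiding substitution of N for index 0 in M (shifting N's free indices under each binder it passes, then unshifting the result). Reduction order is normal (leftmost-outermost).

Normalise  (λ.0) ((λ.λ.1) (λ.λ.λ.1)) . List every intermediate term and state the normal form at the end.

  start: (λ.0) ((λ.λ.1) (λ.λ.λ.1))
  [1] (λ.λ.1) (λ.λ.λ.1)
  [2] λ.λ.λ.λ.1

Answer: normal form = λ.λ.λ.λ.1  (in 2 steps)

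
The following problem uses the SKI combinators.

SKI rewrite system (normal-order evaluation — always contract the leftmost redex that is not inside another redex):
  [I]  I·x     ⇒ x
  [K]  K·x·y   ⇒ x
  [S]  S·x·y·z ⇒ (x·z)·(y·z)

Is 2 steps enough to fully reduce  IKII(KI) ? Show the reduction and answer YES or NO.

Answer: NO — after 2 steps the term is I(KI), not yet normal

Reduction:
  start: IKII(KI)
  →1  KII(KI)
  →2  I(KI)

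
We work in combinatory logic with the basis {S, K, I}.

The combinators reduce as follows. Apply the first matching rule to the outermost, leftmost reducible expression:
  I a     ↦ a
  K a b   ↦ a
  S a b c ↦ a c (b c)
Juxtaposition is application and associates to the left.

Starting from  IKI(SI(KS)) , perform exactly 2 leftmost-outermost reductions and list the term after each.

Answer: after 2 steps: I

Working:
  start: IKI(SI(KS))
  step 1: KI(SI(KS))
  step 2: I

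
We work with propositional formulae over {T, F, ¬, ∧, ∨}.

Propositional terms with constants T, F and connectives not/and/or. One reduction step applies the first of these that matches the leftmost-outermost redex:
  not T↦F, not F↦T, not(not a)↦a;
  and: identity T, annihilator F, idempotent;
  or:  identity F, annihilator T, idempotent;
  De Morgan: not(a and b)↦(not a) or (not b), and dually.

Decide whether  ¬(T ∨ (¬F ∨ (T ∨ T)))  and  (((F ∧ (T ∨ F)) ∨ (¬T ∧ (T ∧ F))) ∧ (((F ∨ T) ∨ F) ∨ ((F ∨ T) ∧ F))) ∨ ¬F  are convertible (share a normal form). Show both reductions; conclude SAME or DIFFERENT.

Answer: DIFFERENT — A ⇓ F, B ⇓ T

Derivation:
Term A:
  start: ¬(T ∨ (¬F ∨ (T ∨ T)))
  [1] ¬T ∧ ¬(¬F ∨ (T ∨ T))
  [2] F ∧ ¬(¬F ∨ (T ∨ T))
  [3] F

Term B:
  start: (((F ∧ (T ∨ F)) ∨ (¬T ∧ (T ∧ F))) ∧ (((F ∨ T) ∨ F) ∨ ((F ∨ T) ∧ F))) ∨ ¬F
  [1] ((F ∨ (¬T ∧ (T ∧ F))) ∧ (((F ∨ T) ∨ F) ∨ ((F ∨ T) ∧ F))) ∨ ¬F
  [2] ((¬T ∧ (T ∧ F)) ∧ (((F ∨ T) ∨ F) ∨ ((F ∨ T) ∧ F))) ∨ ¬F
  [3] ((F ∧ (T ∧ F)) ∧ (((F ∨ T) ∨ F) ∨ ((F ∨ T) ∧ F))) ∨ ¬F
  [4] (F ∧ (((F ∨ T) ∨ F) ∨ ((F ∨ T) ∧ F))) ∨ ¬F
  [5] F ∨ ¬F
  [6] ¬F
  [7] T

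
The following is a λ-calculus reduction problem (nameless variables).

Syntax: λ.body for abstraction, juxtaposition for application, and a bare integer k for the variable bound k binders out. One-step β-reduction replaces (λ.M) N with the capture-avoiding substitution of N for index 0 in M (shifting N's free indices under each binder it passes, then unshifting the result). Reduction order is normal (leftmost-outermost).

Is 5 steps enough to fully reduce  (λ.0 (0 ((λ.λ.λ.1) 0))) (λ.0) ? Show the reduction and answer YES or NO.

  start: (λ.0 (0 ((λ.λ.λ.1) 0))) (λ.0)
  step 1: (λ.0) ((λ.0) ((λ.λ.λ.1) (λ.0)))
  step 2: (λ.0) ((λ.λ.λ.1) (λ.0))
  step 3: (λ.λ.λ.1) (λ.0)
  step 4: λ.λ.1

Answer: YES — reaches normal form λ.λ.1 in 4 ≤ 5 steps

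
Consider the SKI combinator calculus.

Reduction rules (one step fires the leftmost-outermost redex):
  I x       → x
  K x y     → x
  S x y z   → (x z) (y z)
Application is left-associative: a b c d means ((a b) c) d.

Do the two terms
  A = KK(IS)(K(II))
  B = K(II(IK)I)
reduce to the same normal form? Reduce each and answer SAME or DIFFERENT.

Term A:
  start: KK(IS)(K(II))
  →1  K(K(II))
  →2  K(KI)

Term B:
  start: K(II(IK)I)
  →1  K(I(IK)I)
  →2  K(IKI)
  →3  K(KI)

Answer: SAME — A ⇓ K(KI), B ⇓ K(KI)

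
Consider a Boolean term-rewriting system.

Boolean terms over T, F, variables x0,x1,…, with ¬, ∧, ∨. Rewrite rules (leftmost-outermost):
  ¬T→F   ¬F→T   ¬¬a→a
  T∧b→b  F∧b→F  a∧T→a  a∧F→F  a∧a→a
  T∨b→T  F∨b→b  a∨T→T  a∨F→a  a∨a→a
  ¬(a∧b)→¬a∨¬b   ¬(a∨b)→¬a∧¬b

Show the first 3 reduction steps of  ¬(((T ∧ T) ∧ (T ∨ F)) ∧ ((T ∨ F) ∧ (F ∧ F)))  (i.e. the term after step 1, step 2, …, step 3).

  start: ¬(((T ∧ T) ∧ (T ∨ F)) ∧ ((T ∨ F) ∧ (F ∧ F)))
  [1] ¬((T ∧ T) ∧ (T ∨ F)) ∨ ¬((T ∨ F) ∧ (F ∧ F))
  [2] (¬(T ∧ T) ∨ ¬(T ∨ F)) ∨ ¬((T ∨ F) ∧ (F ∧ F))
  [3] ((¬T ∨ ¬T) ∨ ¬(T ∨ F)) ∨ ¬((T ∨ F) ∧ (F ∧ F))

Answer: after 3 steps: ((¬T ∨ ¬T) ∨ ¬(T ∨ F)) ∨ ¬((T ∨ F) ∧ (F ∧ F))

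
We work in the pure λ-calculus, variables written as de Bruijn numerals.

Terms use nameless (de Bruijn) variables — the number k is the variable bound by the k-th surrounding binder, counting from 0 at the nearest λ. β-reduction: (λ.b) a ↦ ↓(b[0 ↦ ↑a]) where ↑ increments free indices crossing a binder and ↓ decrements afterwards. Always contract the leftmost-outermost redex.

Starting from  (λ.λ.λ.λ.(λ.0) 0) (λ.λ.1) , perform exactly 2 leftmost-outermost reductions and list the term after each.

Answer: after 2 steps: λ.λ.λ.0

Working:
  start: (λ.λ.λ.λ.(λ.0) 0) (λ.λ.1)
  step 1: λ.λ.λ.(λ.0) 0
  step 2: λ.λ.λ.0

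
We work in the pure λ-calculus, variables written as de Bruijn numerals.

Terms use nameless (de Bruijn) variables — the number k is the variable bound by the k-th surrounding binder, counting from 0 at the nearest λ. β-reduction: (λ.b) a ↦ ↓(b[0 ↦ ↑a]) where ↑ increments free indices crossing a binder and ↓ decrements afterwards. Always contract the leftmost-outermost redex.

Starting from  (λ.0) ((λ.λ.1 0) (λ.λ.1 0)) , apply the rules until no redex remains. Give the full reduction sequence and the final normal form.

Answer: normal form = λ.λ.1 0  (in 3 steps)

Derivation:
  start: (λ.0) ((λ.λ.1 0) (λ.λ.1 0))
  [1] (λ.λ.1 0) (λ.λ.1 0)
  [2] λ.(λ.λ.1 0) 0
  [3] λ.λ.1 0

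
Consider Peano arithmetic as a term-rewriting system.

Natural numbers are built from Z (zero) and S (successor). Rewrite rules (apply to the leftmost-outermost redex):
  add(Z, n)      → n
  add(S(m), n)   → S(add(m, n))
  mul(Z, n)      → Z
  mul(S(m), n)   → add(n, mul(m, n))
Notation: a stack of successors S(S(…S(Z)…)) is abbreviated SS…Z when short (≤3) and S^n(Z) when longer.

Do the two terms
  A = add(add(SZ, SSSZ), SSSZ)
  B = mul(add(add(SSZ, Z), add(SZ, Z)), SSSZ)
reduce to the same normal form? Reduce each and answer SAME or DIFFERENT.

Answer: DIFFERENT — A ⇓ S^7(Z), B ⇓ S^9(Z)

Reduction:
Term A:
  start: add(add(SZ, SSSZ), SSSZ)
  step 1: add(S(add(Z, SSSZ)), SSSZ)
  step 2: S(add(add(Z, SSSZ), SSSZ))
  step 3: S(add(SSSZ, SSSZ))
  step 4: S(S(add(SSZ, SSSZ)))
  step 5: S(S(S(add(SZ, SSSZ))))
  step 6: S(S(S(S(add(Z, SSSZ)))))
  step 7: S^7(Z)

Term B:
  start: mul(add(add(SSZ, Z), add(SZ, Z)), SSSZ)
  step 1: mul(add(S(add(SZ, Z)), add(SZ, Z)), SSSZ)
  step 2: mul(S(add(add(SZ, Z), add(SZ, Z))), SSSZ)
  step 3: add(SSSZ, mul(add(add(SZ, Z), add(SZ, Z)), SSSZ))
  step 4: S(add(SSZ, mul(add(add(SZ, Z), add(SZ, Z)), SSSZ)))
  step 5: S(S(add(SZ, mul(add(add(SZ, Z), add(SZ, Z)), SSSZ))))
  step 6: S(S(S(add(Z, mul(add(add(SZ, Z), add(SZ, Z)), SSSZ)))))
  step 7: S(S(S(mul(add(add(SZ, Z), add(SZ, Z)), SSSZ))))
  step 8: S(S(S(mul(add(S(add(Z, Z)), add(SZ, Z)), SSSZ))))
  step 9: S(S(S(mul(S(add(add(Z, Z), add(SZ, Z))), SSSZ))))
  step 10: S(S(S(add(SSSZ, mul(add(add(Z, Z), add(SZ, Z)), SSSZ)))))
  step 11: S(S(S(S(add(SSZ, mul(add(add(Z, Z), add(SZ, Z)), SSSZ))))))
  step 12: S(S(S(S(S(add(SZ, mul(add(add(Z, Z), add(SZ, Z)), SSSZ)))))))
  step 13: S(S(S(S(S(S(add(Z, mul(add(add(Z, Z), add(SZ, Z)), SSSZ))))))))
  step 14: S(S(S(S(S(S(mul(add(add(Z, Z), add(SZ, Z)), SSSZ)))))))
  step 15: S(S(S(S(S(S(mul(add(Z, add(SZ, Z)), SSSZ)))))))
  step 16: S(S(S(S(S(S(mul(add(SZ, Z), SSSZ)))))))
  step 17: S(S(S(S(S(S(mul(S(add(Z, Z)), SSSZ)))))))
  step 18: S(S(S(S(S(S(add(SSSZ, mul(add(Z, Z), SSSZ))))))))
  step 19: S(S(S(S(S(S(S(add(SSZ, mul(add(Z, Z), SSSZ)))))))))
  step 20: S(S(S(S(S(S(S(S(add(SZ, mul(add(Z, Z), SSSZ))))))))))
  step 21: S(S(S(S(S(S(S(S(S(add(Z, mul(add(Z, Z), SSSZ)))))))))))
  step 22: S(S(S(S(S(S(S(S(S(mul(add(Z, Z), SSSZ))))))))))
  step 23: S(S(S(S(S(S(S(S(S(mul(Z, SSSZ))))))))))
  step 24: S^9(Z)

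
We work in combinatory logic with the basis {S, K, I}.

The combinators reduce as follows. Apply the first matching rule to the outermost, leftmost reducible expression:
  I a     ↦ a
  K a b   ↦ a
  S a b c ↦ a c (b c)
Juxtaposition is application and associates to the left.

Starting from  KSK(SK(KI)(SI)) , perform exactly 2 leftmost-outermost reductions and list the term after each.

Answer: after 2 steps: S(K(SI)(KI(SI)))

Working:
  start: KSK(SK(KI)(SI))
  step 1: S(SK(KI)(SI))
  step 2: S(K(SI)(KI(SI)))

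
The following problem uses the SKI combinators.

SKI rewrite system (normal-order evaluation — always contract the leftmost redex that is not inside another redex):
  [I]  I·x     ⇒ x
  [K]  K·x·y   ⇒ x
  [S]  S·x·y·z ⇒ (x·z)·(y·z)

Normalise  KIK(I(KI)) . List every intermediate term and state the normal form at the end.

Answer: normal form = KI  (in 3 steps)

Reduction:
  start: KIK(I(KI))
  [1] I(I(KI))
  [2] I(KI)
  [3] KI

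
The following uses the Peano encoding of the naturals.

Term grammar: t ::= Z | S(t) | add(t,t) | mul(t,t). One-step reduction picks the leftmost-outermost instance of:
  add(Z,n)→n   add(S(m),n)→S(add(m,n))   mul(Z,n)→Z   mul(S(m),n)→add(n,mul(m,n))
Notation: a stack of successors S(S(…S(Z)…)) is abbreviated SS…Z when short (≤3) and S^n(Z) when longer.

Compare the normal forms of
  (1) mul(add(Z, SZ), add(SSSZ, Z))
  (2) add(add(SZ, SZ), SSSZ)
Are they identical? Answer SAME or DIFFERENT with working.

Term A:
  start: mul(add(Z, SZ), add(SSSZ, Z))
  step 1: mul(SZ, add(SSSZ, Z))
  step 2: add(add(SSSZ, Z), mul(Z, add(SSSZ, Z)))
  step 3: add(S(add(SSZ, Z)), mul(Z, add(SSSZ, Z)))
  step 4: S(add(add(SSZ, Z), mul(Z, add(SSSZ, Z))))
  step 5: S(add(S(add(SZ, Z)), mul(Z, add(SSSZ, Z))))
  step 6: S(S(add(add(SZ, Z), mul(Z, add(SSSZ, Z)))))
  step 7: S(S(add(S(add(Z, Z)), mul(Z, add(SSSZ, Z)))))
  step 8: S(S(S(add(add(Z, Z), mul(Z, add(SSSZ, Z))))))
  step 9: S(S(S(add(Z, mul(Z, add(SSSZ, Z))))))
  step 10: S(S(S(mul(Z, add(SSSZ, Z)))))
  step 11: SSSZ

Term B:
  start: add(add(SZ, SZ), SSSZ)
  step 1: add(S(add(Z, SZ)), SSSZ)
  step 2: S(add(add(Z, SZ), SSSZ))
  step 3: S(add(SZ, SSSZ))
  step 4: S(S(add(Z, SSSZ)))
  step 5: S^5(Z)

Answer: DIFFERENT — A ⇓ SSSZ, B ⇓ S^5(Z)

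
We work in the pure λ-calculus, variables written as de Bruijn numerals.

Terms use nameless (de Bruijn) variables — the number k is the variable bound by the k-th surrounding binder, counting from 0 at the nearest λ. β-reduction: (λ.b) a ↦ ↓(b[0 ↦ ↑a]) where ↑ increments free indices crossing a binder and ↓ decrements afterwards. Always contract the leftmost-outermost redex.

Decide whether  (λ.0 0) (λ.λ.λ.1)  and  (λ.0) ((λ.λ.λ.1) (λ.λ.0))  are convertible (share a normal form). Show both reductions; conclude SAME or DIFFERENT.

Term A:
  start: (λ.0 0) (λ.λ.λ.1)
  →1  (λ.λ.λ.1) (λ.λ.λ.1)
  →2  λ.λ.1

Term B:
  start: (λ.0) ((λ.λ.λ.1) (λ.λ.0))
  →1  (λ.λ.λ.1) (λ.λ.0)
  →2  λ.λ.1

Answer: SAME — A ⇓ λ.λ.1, B ⇓ λ.λ.1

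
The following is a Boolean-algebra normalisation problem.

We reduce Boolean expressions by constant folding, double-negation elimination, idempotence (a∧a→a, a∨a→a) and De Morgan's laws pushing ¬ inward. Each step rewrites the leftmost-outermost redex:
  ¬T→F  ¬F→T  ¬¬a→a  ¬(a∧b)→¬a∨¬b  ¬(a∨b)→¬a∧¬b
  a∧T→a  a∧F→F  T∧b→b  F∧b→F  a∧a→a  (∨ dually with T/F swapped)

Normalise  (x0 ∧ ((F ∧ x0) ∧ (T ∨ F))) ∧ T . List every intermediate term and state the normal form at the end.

  start: (x0 ∧ ((F ∧ x0) ∧ (T ∨ F))) ∧ T
  [1] x0 ∧ ((F ∧ x0) ∧ (T ∨ F))
  [2] x0 ∧ (F ∧ (T ∨ F))
  [3] x0 ∧ F
  [4] F

Answer: normal form = F  (in 4 steps)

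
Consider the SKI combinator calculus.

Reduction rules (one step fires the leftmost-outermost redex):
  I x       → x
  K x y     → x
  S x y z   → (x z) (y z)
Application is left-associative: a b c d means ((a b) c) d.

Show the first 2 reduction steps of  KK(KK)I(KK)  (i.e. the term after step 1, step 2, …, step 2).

Answer: after 2 steps: I

Working:
  start: KK(KK)I(KK)
  step 1: KI(KK)
  step 2: I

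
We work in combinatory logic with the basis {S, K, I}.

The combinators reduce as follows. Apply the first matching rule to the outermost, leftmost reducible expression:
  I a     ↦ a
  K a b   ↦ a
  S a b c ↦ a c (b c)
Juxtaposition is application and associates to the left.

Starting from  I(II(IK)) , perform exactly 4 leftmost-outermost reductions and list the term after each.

Answer: after 4 steps: K

Working:
  start: I(II(IK))
  step 1: II(IK)
  step 2: I(IK)
  step 3: IK
  step 4: K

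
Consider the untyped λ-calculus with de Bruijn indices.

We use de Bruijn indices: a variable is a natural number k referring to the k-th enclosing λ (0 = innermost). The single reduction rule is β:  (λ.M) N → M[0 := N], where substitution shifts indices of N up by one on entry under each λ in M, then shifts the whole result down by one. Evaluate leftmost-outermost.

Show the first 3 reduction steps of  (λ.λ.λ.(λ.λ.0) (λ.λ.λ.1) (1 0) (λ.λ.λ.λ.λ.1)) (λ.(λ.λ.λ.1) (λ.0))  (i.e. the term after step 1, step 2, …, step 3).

Answer: after 3 steps: λ.λ.1 0 (λ.λ.λ.λ.λ.1)

Derivation:
  start: (λ.λ.λ.(λ.λ.0) (λ.λ.λ.1) (1 0) (λ.λ.λ.λ.λ.1)) (λ.(λ.λ.λ.1) (λ.0))
  step 1: λ.λ.(λ.λ.0) (λ.λ.λ.1) (1 0) (λ.λ.λ.λ.λ.1)
  step 2: λ.λ.(λ.0) (1 0) (λ.λ.λ.λ.λ.1)
  step 3: λ.λ.1 0 (λ.λ.λ.λ.λ.1)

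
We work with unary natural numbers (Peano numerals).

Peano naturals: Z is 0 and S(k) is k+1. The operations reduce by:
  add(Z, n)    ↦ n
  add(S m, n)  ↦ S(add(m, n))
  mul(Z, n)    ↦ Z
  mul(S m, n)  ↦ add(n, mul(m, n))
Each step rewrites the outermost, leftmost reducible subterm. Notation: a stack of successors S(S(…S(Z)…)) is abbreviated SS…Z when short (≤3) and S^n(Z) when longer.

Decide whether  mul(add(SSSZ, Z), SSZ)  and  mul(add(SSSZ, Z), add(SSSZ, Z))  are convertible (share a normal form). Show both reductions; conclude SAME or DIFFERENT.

Answer: DIFFERENT — A ⇓ S^6(Z), B ⇓ S^9(Z)

Derivation:
Term A:
  start: mul(add(SSSZ, Z), SSZ)
  step 1: mul(S(add(SSZ, Z)), SSZ)
  step 2: add(SSZ, mul(add(SSZ, Z), SSZ))
  step 3: S(add(SZ, mul(add(SSZ, Z), SSZ)))
  step 4: S(S(add(Z, mul(add(SSZ, Z), SSZ))))
  step 5: S(S(mul(add(SSZ, Z), SSZ)))
  step 6: S(S(mul(S(add(SZ, Z)), SSZ)))
  step 7: S(S(add(SSZ, mul(add(SZ, Z), SSZ))))
  step 8: S(S(S(add(SZ, mul(add(SZ, Z), SSZ)))))
  step 9: S(S(S(S(add(Z, mul(add(SZ, Z), SSZ))))))
  step 10: S(S(S(S(mul(add(SZ, Z), SSZ)))))
  step 11: S(S(S(S(mul(S(add(Z, Z)), SSZ)))))
  step 12: S(S(S(S(add(SSZ, mul(add(Z, Z), SSZ))))))
  step 13: S(S(S(S(S(add(SZ, mul(add(Z, Z), SSZ)))))))
  step 14: S(S(S(S(S(S(add(Z, mul(add(Z, Z), SSZ))))))))
  step 15: S(S(S(S(S(S(mul(add(Z, Z), SSZ)))))))
  step 16: S(S(S(S(S(S(mul(Z, SSZ)))))))
  step 17: S^6(Z)

Term B:
  start: mul(add(SSSZ, Z), add(SSSZ, Z))
  step 1: mul(S(add(SSZ, Z)), add(SSSZ, Z))
  step 2: add(add(SSSZ, Z), mul(add(SSZ, Z), add(SSSZ, Z)))
  step 3: add(S(add(SSZ, Z)), mul(add(SSZ, Z), add(SSSZ, Z)))
  step 4: S(add(add(SSZ, Z), mul(add(SSZ, Z), add(SSSZ, Z))))
  step 5: S(add(S(add(SZ, Z)), mul(add(SSZ, Z), add(SSSZ, Z))))
  step 6: S(S(add(add(SZ, Z), mul(add(SSZ, Z), add(SSSZ, Z)))))
  step 7: S(S(add(S(add(Z, Z)), mul(add(SSZ, Z), add(SSSZ, Z)))))
  step 8: S(S(S(add(add(Z, Z), mul(add(SSZ, Z), add(SSSZ, Z))))))
  step 9: S(S(S(add(Z, mul(add(SSZ, Z), add(SSSZ, Z))))))
  step 10: S(S(S(mul(add(SSZ, Z), add(SSSZ, Z)))))
  step 11: S(S(S(mul(S(add(SZ, Z)), add(SSSZ, Z)))))
  step 12: S(S(S(add(add(SSSZ, Z), mul(add(SZ, Z), add(SSSZ, Z))))))
  step 13: S(S(S(add(S(add(SSZ, Z)), mul(add(SZ, Z), add(SSSZ, Z))))))
  step 14: S(S(S(S(add(add(SSZ, Z), mul(add(SZ, Z), add(SSSZ, Z)))))))
  step 15: S(S(S(S(add(S(add(SZ, Z)), mul(add(SZ, Z), add(SSSZ, Z)))))))
  step 16: S(S(S(S(S(add(add(SZ, Z), mul(add(SZ, Z), add(SSSZ, Z))))))))
  step 17: S(S(S(S(S(add(S(add(Z, Z)), mul(add(SZ, Z), add(SSSZ, Z))))))))
  step 18: S(S(S(S(S(S(add(add(Z, Z), mul(add(SZ, Z), add(SSSZ, Z)))))))))
  step 19: S(S(S(S(S(S(add(Z, mul(add(SZ, Z), add(SSSZ, Z)))))))))
  step 20: S(S(S(S(S(S(mul(add(SZ, Z), add(SSSZ, Z))))))))
  step 21: S(S(S(S(S(S(mul(S(add(Z, Z)), add(SSSZ, Z))))))))
  step 22: S(S(S(S(S(S(add(add(SSSZ, Z), mul(add(Z, Z), add(SSSZ, Z)))))))))
  step 23: S(S(S(S(S(S(add(S(add(SSZ, Z)), mul(add(Z, Z), add(SSSZ, Z)))))))))
  step 24: S(S(S(S(S(S(S(add(add(SSZ, Z), mul(add(Z, Z), add(SSSZ, Z))))))))))
  step 25: S(S(S(S(S(S(S(add(S(add(SZ, Z)), mul(add(Z, Z), add(SSSZ, Z))))))))))
  step 26: S(S(S(S(S(S(S(S(add(add(SZ, Z), mul(add(Z, Z), add(SSSZ, Z)))))))))))
  step 27: S(S(S(S(S(S(S(S(add(S(add(Z, Z)), mul(add(Z, Z), add(SSSZ, Z)))))))))))
  step 28: S(S(S(S(S(S(S(S(S(add(add(Z, Z), mul(add(Z, Z), add(SSSZ, Z))))))))))))
  step 29: S(S(S(S(S(S(S(S(S(add(Z, mul(add(Z, Z), add(SSSZ, Z))))))))))))
  step 30: S(S(S(S(S(S(S(S(S(mul(add(Z, Z), add(SSSZ, Z)))))))))))
  step 31: S(S(S(S(S(S(S(S(S(mul(Z, add(SSSZ, Z)))))))))))
  step 32: S^9(Z)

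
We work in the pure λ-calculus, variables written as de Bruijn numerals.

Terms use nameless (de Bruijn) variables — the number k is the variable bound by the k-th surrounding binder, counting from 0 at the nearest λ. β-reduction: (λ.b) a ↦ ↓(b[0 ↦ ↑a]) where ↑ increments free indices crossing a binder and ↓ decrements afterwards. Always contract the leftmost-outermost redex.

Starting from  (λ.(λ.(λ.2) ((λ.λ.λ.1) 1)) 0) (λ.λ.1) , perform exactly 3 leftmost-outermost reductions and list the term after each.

  start: (λ.(λ.(λ.2) ((λ.λ.λ.1) 1)) 0) (λ.λ.1)
  [1] (λ.(λ.λ.λ.1) ((λ.λ.λ.1) (λ.λ.1))) (λ.λ.1)
  [2] (λ.λ.λ.1) ((λ.λ.λ.1) (λ.λ.1))
  [3] λ.λ.1

Answer: after 3 steps: λ.λ.1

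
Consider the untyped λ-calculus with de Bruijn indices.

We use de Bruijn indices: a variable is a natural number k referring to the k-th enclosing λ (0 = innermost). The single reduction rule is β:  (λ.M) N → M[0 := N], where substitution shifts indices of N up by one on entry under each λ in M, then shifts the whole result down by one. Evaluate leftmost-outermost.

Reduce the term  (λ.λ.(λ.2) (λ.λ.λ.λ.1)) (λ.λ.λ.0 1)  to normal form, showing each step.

  start: (λ.λ.(λ.2) (λ.λ.λ.λ.1)) (λ.λ.λ.0 1)
  step 1: λ.(λ.λ.λ.λ.0 1) (λ.λ.λ.λ.1)
  step 2: λ.λ.λ.λ.0 1

Answer: normal form = λ.λ.λ.λ.0 1  (in 2 steps)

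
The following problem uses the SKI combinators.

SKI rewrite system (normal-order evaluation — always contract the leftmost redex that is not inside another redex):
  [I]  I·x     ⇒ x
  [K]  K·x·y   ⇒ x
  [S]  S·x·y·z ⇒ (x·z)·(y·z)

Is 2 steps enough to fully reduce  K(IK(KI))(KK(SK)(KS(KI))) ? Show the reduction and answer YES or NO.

Answer: YES — reaches normal form K(KI) in 2 ≤ 2 steps

Derivation:
  start: K(IK(KI))(KK(SK)(KS(KI)))
  →1  IK(KI)
  →2  K(KI)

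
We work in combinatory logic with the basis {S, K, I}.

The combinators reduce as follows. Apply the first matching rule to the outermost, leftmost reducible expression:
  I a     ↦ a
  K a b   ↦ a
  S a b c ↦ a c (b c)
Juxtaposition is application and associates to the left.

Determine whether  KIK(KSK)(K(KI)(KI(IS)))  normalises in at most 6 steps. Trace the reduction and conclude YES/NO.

Answer: YES — reaches normal form S(KI) in 4 ≤ 6 steps

Reduction:
  start: KIK(KSK)(K(KI)(KI(IS)))
  step 1: I(KSK)(K(KI)(KI(IS)))
  step 2: KSK(K(KI)(KI(IS)))
  step 3: S(K(KI)(KI(IS)))
  step 4: S(KI)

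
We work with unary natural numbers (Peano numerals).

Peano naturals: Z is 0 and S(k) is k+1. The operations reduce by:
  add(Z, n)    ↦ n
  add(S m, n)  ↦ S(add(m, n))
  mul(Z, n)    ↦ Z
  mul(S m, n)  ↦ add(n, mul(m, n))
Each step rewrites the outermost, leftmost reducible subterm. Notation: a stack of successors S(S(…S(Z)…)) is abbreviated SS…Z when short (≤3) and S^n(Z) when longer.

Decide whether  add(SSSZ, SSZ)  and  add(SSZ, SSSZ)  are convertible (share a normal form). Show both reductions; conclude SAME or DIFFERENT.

Answer: SAME — A ⇓ S^5(Z), B ⇓ S^5(Z)

Reduction:
Term A:
  start: add(SSSZ, SSZ)
  →1  S(add(SSZ, SSZ))
  →2  S(S(add(SZ, SSZ)))
  →3  S(S(S(add(Z, SSZ))))
  →4  S^5(Z)

Term B:
  start: add(SSZ, SSSZ)
  →1  S(add(SZ, SSSZ))
  →2  S(S(add(Z, SSSZ)))
  →3  S^5(Z)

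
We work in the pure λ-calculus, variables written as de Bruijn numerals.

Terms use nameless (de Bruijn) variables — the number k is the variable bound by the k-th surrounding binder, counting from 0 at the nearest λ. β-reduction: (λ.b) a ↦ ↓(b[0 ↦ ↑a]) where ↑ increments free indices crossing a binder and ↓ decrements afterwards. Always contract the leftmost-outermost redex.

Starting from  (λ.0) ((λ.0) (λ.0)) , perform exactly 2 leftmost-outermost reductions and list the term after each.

Answer: after 2 steps: λ.0

Working:
  start: (λ.0) ((λ.0) (λ.0))
  step 1: (λ.0) (λ.0)
  step 2: λ.0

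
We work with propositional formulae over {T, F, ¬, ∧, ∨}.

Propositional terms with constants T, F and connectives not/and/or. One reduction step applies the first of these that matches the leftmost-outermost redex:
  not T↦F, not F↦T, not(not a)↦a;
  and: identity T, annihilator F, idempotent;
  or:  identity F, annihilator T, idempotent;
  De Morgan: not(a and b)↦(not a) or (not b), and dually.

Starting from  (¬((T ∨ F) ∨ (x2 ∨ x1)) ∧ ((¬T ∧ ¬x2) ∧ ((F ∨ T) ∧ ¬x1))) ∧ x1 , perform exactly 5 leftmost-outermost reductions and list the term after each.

  start: (¬((T ∨ F) ∨ (x2 ∨ x1)) ∧ ((¬T ∧ ¬x2) ∧ ((F ∨ T) ∧ ¬x1))) ∧ x1
  [1] ((¬(T ∨ F) ∧ ¬(x2 ∨ x1)) ∧ ((¬T ∧ ¬x2) ∧ ((F ∨ T) ∧ ¬x1))) ∧ x1
  [2] (((¬T ∧ ¬F) ∧ ¬(x2 ∨ x1)) ∧ ((¬T ∧ ¬x2) ∧ ((F ∨ T) ∧ ¬x1))) ∧ x1
  [3] (((F ∧ ¬F) ∧ ¬(x2 ∨ x1)) ∧ ((¬T ∧ ¬x2) ∧ ((F ∨ T) ∧ ¬x1))) ∧ x1
  [4] ((F ∧ ¬(x2 ∨ x1)) ∧ ((¬T ∧ ¬x2) ∧ ((F ∨ T) ∧ ¬x1))) ∧ x1
  [5] (F ∧ ((¬T ∧ ¬x2) ∧ ((F ∨ T) ∧ ¬x1))) ∧ x1

Answer: after 5 steps: (F ∧ ((¬T ∧ ¬x2) ∧ ((F ∨ T) ∧ ¬x1))) ∧ x1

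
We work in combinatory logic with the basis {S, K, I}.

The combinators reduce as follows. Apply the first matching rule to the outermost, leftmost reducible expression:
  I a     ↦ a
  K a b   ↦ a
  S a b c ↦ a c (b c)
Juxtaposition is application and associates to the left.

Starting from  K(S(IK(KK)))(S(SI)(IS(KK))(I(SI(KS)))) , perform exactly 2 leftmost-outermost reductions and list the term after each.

  start: K(S(IK(KK)))(S(SI)(IS(KK))(I(SI(KS))))
  [1] S(IK(KK))
  [2] S(K(KK))

Answer: after 2 steps: S(K(KK))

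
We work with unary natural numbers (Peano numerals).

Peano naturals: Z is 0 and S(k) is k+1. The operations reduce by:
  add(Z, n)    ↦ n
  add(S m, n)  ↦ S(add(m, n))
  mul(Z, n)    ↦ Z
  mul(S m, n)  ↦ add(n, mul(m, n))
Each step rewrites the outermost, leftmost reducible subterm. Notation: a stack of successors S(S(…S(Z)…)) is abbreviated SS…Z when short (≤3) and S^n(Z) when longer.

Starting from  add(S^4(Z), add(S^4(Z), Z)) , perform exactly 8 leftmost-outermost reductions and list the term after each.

  start: add(S^4(Z), add(S^4(Z), Z))
  step 1: S(add(SSSZ, add(S^4(Z), Z)))
  step 2: S(S(add(SSZ, add(S^4(Z), Z))))
  step 3: S(S(S(add(SZ, add(S^4(Z), Z)))))
  step 4: S(S(S(S(add(Z, add(S^4(Z), Z))))))
  step 5: S(S(S(S(add(S^4(Z), Z)))))
  step 6: S(S(S(S(S(add(SSSZ, Z))))))
  step 7: S(S(S(S(S(S(add(SSZ, Z)))))))
  step 8: S(S(S(S(S(S(S(add(SZ, Z))))))))

Answer: after 8 steps: S(S(S(S(S(S(S(add(SZ, Z))))))))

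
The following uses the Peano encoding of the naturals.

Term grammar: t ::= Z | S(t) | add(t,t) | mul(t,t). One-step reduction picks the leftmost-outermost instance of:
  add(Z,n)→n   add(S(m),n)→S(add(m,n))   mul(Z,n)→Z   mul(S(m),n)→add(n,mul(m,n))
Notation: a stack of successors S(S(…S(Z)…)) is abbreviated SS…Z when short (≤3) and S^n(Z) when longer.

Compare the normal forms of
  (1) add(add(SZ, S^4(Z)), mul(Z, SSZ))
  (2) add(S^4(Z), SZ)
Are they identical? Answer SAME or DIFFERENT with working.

Term A:
  start: add(add(SZ, S^4(Z)), mul(Z, SSZ))
  [1] add(S(add(Z, S^4(Z))), mul(Z, SSZ))
  [2] S(add(add(Z, S^4(Z)), mul(Z, SSZ)))
  [3] S(add(S^4(Z), mul(Z, SSZ)))
  [4] S(S(add(SSSZ, mul(Z, SSZ))))
  [5] S(S(S(add(SSZ, mul(Z, SSZ)))))
  [6] S(S(S(S(add(SZ, mul(Z, SSZ))))))
  [7] S(S(S(S(S(add(Z, mul(Z, SSZ)))))))
  [8] S(S(S(S(S(mul(Z, SSZ))))))
  [9] S^5(Z)

Term B:
  start: add(S^4(Z), SZ)
  [1] S(add(SSSZ, SZ))
  [2] S(S(add(SSZ, SZ)))
  [3] S(S(S(add(SZ, SZ))))
  [4] S(S(S(S(add(Z, SZ)))))
  [5] S^5(Z)

Answer: SAME — A ⇓ S^5(Z), B ⇓ S^5(Z)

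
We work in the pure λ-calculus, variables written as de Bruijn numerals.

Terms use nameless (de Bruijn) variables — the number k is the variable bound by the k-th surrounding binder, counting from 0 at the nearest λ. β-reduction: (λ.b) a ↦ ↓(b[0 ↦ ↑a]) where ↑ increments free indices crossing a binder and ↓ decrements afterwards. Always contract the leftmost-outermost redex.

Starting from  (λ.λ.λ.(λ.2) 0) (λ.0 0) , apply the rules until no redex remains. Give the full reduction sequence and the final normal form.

Answer: normal form = λ.λ.1  (in 2 steps)

Working:
  start: (λ.λ.λ.(λ.2) 0) (λ.0 0)
  [1] λ.λ.(λ.2) 0
  [2] λ.λ.1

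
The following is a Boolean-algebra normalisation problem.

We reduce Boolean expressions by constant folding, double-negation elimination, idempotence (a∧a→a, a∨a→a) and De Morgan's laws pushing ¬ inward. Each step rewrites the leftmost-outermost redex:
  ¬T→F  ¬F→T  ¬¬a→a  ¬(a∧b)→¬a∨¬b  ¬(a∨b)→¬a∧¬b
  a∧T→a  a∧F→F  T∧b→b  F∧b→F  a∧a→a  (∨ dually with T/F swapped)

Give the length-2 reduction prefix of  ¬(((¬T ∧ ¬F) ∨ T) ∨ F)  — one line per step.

Answer: after 2 steps: (¬(¬T ∧ ¬F) ∧ ¬T) ∧ ¬F

Reduction:
  start: ¬(((¬T ∧ ¬F) ∨ T) ∨ F)
  step 1: ¬((¬T ∧ ¬F) ∨ T) ∧ ¬F
  step 2: (¬(¬T ∧ ¬F) ∧ ¬T) ∧ ¬F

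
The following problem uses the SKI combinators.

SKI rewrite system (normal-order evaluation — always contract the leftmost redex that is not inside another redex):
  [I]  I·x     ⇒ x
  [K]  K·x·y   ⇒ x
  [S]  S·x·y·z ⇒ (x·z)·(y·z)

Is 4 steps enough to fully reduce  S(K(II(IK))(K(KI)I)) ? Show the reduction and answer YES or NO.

  start: S(K(II(IK))(K(KI)I))
  →1  S(II(IK))
  →2  S(I(IK))
  →3  S(IK)
  →4  SK

Answer: YES — reaches normal form SK in 4 ≤ 4 steps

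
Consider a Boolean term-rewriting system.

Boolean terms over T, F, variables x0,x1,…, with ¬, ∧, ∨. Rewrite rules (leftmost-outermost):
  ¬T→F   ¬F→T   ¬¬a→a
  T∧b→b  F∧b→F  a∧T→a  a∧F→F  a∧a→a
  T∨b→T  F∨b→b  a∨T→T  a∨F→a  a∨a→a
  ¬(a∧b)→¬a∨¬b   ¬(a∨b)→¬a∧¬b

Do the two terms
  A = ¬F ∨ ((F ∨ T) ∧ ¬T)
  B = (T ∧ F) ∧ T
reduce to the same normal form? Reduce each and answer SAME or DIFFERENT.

Term A:
  start: ¬F ∨ ((F ∨ T) ∧ ¬T)
  [1] T ∨ ((F ∨ T) ∧ ¬T)
  [2] T

Term B:
  start: (T ∧ F) ∧ T
  [1] T ∧ F
  [2] F

Answer: DIFFERENT — A ⇓ T, B ⇓ F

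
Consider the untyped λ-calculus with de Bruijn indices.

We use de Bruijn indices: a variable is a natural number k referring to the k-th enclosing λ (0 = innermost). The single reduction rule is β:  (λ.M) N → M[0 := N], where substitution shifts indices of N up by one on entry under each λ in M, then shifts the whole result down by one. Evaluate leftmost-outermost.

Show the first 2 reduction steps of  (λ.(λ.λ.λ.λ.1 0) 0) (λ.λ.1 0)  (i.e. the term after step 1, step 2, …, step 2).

  start: (λ.(λ.λ.λ.λ.1 0) 0) (λ.λ.1 0)
  step 1: (λ.λ.λ.λ.1 0) (λ.λ.1 0)
  step 2: λ.λ.λ.1 0

Answer: after 2 steps: λ.λ.λ.1 0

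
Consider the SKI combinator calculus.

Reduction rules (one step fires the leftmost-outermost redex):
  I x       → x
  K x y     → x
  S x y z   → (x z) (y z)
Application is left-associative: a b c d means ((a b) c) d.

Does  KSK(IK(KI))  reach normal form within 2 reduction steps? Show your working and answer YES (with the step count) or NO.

Answer: YES — reaches normal form S(K(KI)) in 2 ≤ 2 steps

Derivation:
  start: KSK(IK(KI))
  →1  S(IK(KI))
  →2  S(K(KI))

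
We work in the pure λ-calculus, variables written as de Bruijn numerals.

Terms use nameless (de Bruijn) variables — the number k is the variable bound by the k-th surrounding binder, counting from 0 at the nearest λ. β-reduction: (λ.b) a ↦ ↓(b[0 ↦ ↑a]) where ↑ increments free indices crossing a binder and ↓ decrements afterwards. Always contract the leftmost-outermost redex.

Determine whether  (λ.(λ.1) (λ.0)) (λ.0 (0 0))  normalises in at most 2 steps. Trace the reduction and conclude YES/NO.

Answer: YES — reaches normal form λ.0 (0 0) in 2 ≤ 2 steps

Working:
  start: (λ.(λ.1) (λ.0)) (λ.0 (0 0))
  →1  (λ.λ.0 (0 0)) (λ.0)
  →2  λ.0 (0 0)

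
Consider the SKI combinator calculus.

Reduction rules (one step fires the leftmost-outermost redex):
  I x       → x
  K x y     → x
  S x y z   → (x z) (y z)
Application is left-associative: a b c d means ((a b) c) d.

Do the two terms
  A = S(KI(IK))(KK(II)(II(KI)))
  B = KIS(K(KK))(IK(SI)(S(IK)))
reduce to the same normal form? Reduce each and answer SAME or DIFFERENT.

Answer: DIFFERENT — A ⇓ SI(K(KI)), B ⇓ KK

Reduction:
Term A:
  start: S(KI(IK))(KK(II)(II(KI)))
  →1  SI(KK(II)(II(KI)))
  →2  SI(K(II(KI)))
  →3  SI(K(I(KI)))
  →4  SI(K(KI))

Term B:
  start: KIS(K(KK))(IK(SI)(S(IK)))
  →1  I(K(KK))(IK(SI)(S(IK)))
  →2  K(KK)(IK(SI)(S(IK)))
  →3  KK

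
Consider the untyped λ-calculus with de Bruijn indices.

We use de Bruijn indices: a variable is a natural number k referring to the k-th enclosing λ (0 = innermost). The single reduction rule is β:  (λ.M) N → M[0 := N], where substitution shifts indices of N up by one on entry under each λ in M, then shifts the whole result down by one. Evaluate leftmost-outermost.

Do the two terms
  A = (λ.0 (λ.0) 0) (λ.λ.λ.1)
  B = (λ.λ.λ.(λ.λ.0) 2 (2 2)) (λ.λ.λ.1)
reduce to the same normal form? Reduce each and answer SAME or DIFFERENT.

Term A:
  start: (λ.0 (λ.0) 0) (λ.λ.λ.1)
  →1  (λ.λ.λ.1) (λ.0) (λ.λ.λ.1)
  →2  (λ.λ.1) (λ.λ.λ.1)
  →3  λ.λ.λ.λ.1

Term B:
  start: (λ.λ.λ.(λ.λ.0) 2 (2 2)) (λ.λ.λ.1)
  →1  λ.λ.(λ.λ.0) (λ.λ.λ.1) ((λ.λ.λ.1) (λ.λ.λ.1))
  →2  λ.λ.(λ.0) ((λ.λ.λ.1) (λ.λ.λ.1))
  →3  λ.λ.(λ.λ.λ.1) (λ.λ.λ.1)
  →4  λ.λ.λ.λ.1

Answer: SAME — A ⇓ λ.λ.λ.λ.1, B ⇓ λ.λ.λ.λ.1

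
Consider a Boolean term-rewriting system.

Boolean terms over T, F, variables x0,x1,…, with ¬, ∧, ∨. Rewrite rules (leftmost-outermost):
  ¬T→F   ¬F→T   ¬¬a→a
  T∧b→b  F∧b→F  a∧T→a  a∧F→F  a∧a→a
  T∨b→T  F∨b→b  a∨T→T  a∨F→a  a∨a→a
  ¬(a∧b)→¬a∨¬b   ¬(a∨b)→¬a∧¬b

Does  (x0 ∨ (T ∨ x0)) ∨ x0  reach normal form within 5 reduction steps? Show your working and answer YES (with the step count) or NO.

Answer: YES — reaches normal form T in 3 ≤ 5 steps

Derivation:
  start: (x0 ∨ (T ∨ x0)) ∨ x0
  [1] (x0 ∨ T) ∨ x0
  [2] T ∨ x0
  [3] T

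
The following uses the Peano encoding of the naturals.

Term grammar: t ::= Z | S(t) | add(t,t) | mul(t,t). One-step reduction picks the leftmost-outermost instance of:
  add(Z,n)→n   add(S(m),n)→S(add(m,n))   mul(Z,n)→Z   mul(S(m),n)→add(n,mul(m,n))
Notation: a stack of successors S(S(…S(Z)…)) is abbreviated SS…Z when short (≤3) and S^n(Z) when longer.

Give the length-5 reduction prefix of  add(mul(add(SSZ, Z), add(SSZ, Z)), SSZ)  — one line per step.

Answer: after 5 steps: S(add(add(add(SZ, Z), mul(add(SZ, Z), add(SSZ, Z))), SSZ))

Derivation:
  start: add(mul(add(SSZ, Z), add(SSZ, Z)), SSZ)
  →1  add(mul(S(add(SZ, Z)), add(SSZ, Z)), SSZ)
  →2  add(add(add(SSZ, Z), mul(add(SZ, Z), add(SSZ, Z))), SSZ)
  →3  add(add(S(add(SZ, Z)), mul(add(SZ, Z), add(SSZ, Z))), SSZ)
  →4  add(S(add(add(SZ, Z), mul(add(SZ, Z), add(SSZ, Z)))), SSZ)
  →5  S(add(add(add(SZ, Z), mul(add(SZ, Z), add(SSZ, Z))), SSZ))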